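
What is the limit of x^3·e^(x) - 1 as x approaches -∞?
The product is a 0·∞ indeterminate form at x → -∞.
Rewrite the product as x^3 / e^(-x) (an ∞/∞ form) and apply L'Hôpital, or use the standard hierarchy e^(|x|) ≫ |x^3| as x → -∞.
The indeterminate product → 0, so the limit = -1.

Final answer: -1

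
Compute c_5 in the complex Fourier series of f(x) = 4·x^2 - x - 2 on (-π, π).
Compute the real Fourier coefficients first: a_5 = -16/25, b_5 = -2/5.
Then c_5 = (a_5 − i·b_5)/2 = -8/25 + i/5.

Final answer: -8/25 + i/5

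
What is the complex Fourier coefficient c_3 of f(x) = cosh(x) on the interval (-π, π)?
Compute the real Fourier coefficients first: a_3 = -sinh(π)/(5·π), b_3 = 0.
Then c_3 = (a_3 − i·b_3)/2 = -sinh(π)/(10·π).

Final answer: -sinh(π)/(10·π)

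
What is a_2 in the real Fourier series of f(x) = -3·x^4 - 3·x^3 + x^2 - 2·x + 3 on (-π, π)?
a_2 = (1/π) ∫_{-π}^{π} f(x)·cos(2x) dx.
Evaluate the integral (use parity and integration by parts as needed): a_2 = 10 - 6·π^2.

Final answer: 10 - 6·π^2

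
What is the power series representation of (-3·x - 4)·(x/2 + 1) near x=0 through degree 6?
-3·x^2/2 - 5·x - 4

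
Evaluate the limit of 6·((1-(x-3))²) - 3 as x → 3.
Direct substitution at x = 3 gives 3.

Final answer: 3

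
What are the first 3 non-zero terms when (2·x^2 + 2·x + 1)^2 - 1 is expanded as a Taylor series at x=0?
8·x^3 + 8·x^2 + 4·x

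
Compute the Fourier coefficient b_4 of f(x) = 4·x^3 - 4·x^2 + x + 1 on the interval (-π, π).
b_4 = (1/π) ∫_{-π}^{π} f(x)·sin(4x) dx.
Evaluate the integral (use parity and integration by parts as needed): b_4 = 1/4 - 2·π^2.

Final answer: 1/4 - 2·π^2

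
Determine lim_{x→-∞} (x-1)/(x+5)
Evaluate the dominant behaviour as x → -∞; each term tends to a finite value or vanishes.
Limit = 1.

Final answer: 1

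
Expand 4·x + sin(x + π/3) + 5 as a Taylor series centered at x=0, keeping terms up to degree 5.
x^5/240 + √(3)·x^4/48 - x^3/12 - √(3)·x^2/4 + 9·x/2 + √(3)/2 + 5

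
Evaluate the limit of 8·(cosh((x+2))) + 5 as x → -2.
Direct substitution at x = -2 gives 13.

Final answer: 13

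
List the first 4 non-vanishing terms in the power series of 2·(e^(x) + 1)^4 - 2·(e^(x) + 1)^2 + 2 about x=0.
214·x^3/3 + 74·x^2 + 56·x + 26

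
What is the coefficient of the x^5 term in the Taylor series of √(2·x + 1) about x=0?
Expand to order 5: √(2·x + 1) = 7·x^5/8 - 5·x^4/8 + x^3/2 - x^2/2 + x + 1 + O(x^6).
The coefficient of x^5 is 7/8.

Final answer: 7/8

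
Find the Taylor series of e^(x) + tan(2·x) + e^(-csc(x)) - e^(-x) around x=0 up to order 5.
257·x^5/60 + 3·x^3 + 4·x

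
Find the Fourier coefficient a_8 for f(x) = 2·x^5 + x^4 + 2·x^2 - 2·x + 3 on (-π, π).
a_8 = (1/π) ∫_{-π}^{π} f(x)·cos(8x) dx.
Evaluate the integral (use parity and integration by parts as needed): a_8 = 29/256 + π^2/8.

Final answer: 29/256 + π^2/8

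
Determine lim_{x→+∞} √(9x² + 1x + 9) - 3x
As x → +∞: multiply by the conjugate to get (1x+9)/(√(9x²+1x+9)+3x); the denominator ~ 6x, so the limit is 1/6.
Limit = 1/6.

Final answer: 1/6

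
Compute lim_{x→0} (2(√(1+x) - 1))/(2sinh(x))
Both numerator and denominator → 0 as x → 0; this is a 0/0 indeterminate form.
Expand each to leading order near x = 0: numerator ~ x, denominator ~ 2·x.
The limit of the ratio is 1/2.

Final answer: 1/2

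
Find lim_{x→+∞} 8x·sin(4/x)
As x → +∞: let u = 4/x → 0⁺; then 8·x·sin(4/x) = 8·4·sin(u)/u → 8·4·1 = 32.
Limit = 32.

Final answer: 32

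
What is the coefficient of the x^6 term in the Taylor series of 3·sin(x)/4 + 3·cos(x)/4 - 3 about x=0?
Expand to order 6: 3·sin(x)/4 + 3·cos(x)/4 - 3 = -x^6/960 + x^5/160 + x^4/32 - x^3/8 - 3·x^2/8 + 3·x/4 - 9/4 + O(x^7).
The coefficient of x^6 is -1/960.

Final answer: -1/960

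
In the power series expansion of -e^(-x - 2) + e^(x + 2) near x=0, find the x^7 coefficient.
Expand to order 7: -e^(-x - 2) + e^(x + 2) = x^7·(e^(-2)/5040 + e^(2)/5040) + x^6·(-e^(-2)/720 + e^(2)/720) + x^5·(e^(-2)/120 + e^(2)/120) + x^4·(-e^(-2)/24 + e^(2)/24) + x^3·(e^(-2)/6 + e^(2)/6) + x^2·(-e^(-2)/2 + e^(2)/2) + x·(e^(-2) + e^(2)) - e^(-2) + e^(2) + O(x^8).
The coefficient of x^7 is e^(-2)/5040 + e^(2)/5040.

Final answer: e^(-2)/5040 + e^(2)/5040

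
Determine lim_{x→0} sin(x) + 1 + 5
Direct substitution at x = 0 gives 6.

Final answer: 6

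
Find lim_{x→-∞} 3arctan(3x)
Evaluate the dominant behaviour as x → -∞; each term tends to a finite value or vanishes.
Limit = -3·π/2.

Final answer: -3·π/2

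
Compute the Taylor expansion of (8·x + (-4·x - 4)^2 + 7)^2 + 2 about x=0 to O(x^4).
1280·x^3 + 2336·x^2 + 1840·x + 531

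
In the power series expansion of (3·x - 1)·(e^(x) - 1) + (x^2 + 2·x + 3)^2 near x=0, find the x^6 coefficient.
Expand to order 6: (3·x - 1)·(e^(x) - 1) + (x^2 + 2·x + 3)^2 = 17·x^6/720 + 7·x^5/60 + 35·x^4/24 + 16·x^3/3 + 25·x^2/2 + 11·x + 9 + O(x^7).
The coefficient of x^6 is 17/720.

Final answer: 17/720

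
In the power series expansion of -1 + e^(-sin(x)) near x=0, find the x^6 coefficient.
Expand to order 6: -1 + e^(-sin(x)) = -x^6/240 + x^5/15 - x^4/8 + x^2/2 - x + O(x^7).
The coefficient of x^6 is -1/240.

Final answer: -1/240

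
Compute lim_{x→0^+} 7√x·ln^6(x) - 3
The product is a 0·∞ indeterminate form at x → 0⁺.
Rewrite the product as 7·ln^6(x) / x^(-1/2) and apply L'Hôpital, or use the standard hierarchy x^(-1/2) ≫ |ln x|^6 as x → 0⁺.
The indeterminate product → 0, so the limit = -3.

Final answer: -3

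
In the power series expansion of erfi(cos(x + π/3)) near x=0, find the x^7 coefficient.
Expand to order 7: erfi(cos(x + π/3)) = -14543·√(3)·x^7·e^(1/4)/(322560·√(π)) - 287·x^6·e^(1/4)/(23040·√(π)) + 239·√(3)·x^5·e^(1/4)/(1920·√(π)) - 73·x^4·e^(1/4)/(192·√(π)) + √(3)·x^3·e^(1/4)/(24·√(π)) + x^2·e^(1/4)/(4·√(π)) - √(3)·x·e^(1/4)/√(π) + erfi(1/2) + O(x^8).
The coefficient of x^7 is -14543·√(3)·e^(1/4)/(322560·√(π)).

Final answer: -14543·√(3)·e^(1/4)/(322560·√(π))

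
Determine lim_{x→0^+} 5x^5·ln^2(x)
This is a 0·∞ indeterminate form at x → 0⁺.
Rewrite the product as 5·ln^2(x) / x^(-5) and apply L'Hôpital, or use the standard hierarchy x^(-5) ≫ |ln x|^2 as x → 0⁺.
The indeterminate product → 0, so the limit = 0.

Final answer: 0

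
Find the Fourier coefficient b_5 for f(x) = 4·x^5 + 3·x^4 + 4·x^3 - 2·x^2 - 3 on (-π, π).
b_5 = (1/π) ∫_{-π}^{π} f(x)·sin(5x) dx.
Evaluate the integral (use parity and integration by parts as needed): b_5 = -48/625 + 8·π^2/25 + 8·π^4/5.

Final answer: -48/625 + 8·π^2/25 + 8·π^4/5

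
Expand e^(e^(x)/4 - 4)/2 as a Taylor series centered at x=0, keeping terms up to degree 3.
29·x^3·e^(-15/4)/768 + 5·x^2·e^(-15/4)/64 + x·e^(-15/4)/8 + e^(-15/4)/2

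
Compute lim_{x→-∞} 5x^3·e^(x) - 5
The product is a 0·∞ indeterminate form at x → -∞.
Rewrite the product as 5x^3 / e^(-x) (an ∞/∞ form) and apply L'Hôpital, or use the standard hierarchy e^(|x|) ≫ |x^3| as x → -∞.
The indeterminate product → 0, so the limit = -5.

Final answer: -5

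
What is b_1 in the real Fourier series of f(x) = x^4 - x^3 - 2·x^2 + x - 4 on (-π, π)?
b_1 = (1/π) ∫_{-π}^{π} f(x)·sin(1x) dx.
Evaluate the integral (use parity and integration by parts as needed): b_1 = 14 - 2·π^2.

Final answer: 14 - 2·π^2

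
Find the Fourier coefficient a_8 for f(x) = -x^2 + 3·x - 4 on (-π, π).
a_8 = (1/π) ∫_{-π}^{π} f(x)·cos(8x) dx.
Evaluate the integral (use parity and integration by parts as needed): a_8 = -1/16.

Final answer: -1/16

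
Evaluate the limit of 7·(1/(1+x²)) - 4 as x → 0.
Direct substitution at x = 0 gives 3.

Final answer: 3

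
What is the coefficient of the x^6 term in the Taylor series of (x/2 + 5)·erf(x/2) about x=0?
Expand to order 6: (x/2 + 5)·erf(x/2) = x^6/(320·√(π)) + x^5/(32·√(π)) - x^4/(24·√(π)) - 5·x^3/(12·√(π)) + x^2/(2·√(π)) + 5·x/√(π) + O(x^7).
The coefficient of x^6 is 1/(320·√(π)).

Final answer: 1/(320·√(π))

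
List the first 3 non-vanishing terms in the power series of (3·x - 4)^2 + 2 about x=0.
9·x^2 - 24·x + 18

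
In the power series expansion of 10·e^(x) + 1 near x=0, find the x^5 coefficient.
Expand to order 5: 10·e^(x) + 1 = x^5/12 + 5·x^4/12 + 5·x^3/3 + 5·x^2 + 10·x + 11 + O(x^6).
The coefficient of x^5 is 1/12.

Final answer: 1/12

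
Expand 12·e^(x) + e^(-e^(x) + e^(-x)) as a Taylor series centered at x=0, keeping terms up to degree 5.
-17·x^5/20 + 11·x^4/6 + x^3/3 + 8·x^2 + 10·x + 13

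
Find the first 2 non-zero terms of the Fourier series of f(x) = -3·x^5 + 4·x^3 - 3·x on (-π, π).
(-774 - 6·π^4 + 128·π^2)·sin(x) + (-19·π^2 + 63/2 + 3·π^4)·sin(2·x)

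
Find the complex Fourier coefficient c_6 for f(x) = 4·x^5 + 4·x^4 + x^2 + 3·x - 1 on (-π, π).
Compute the real Fourier coefficients first: a_6 = -1/27 + 8·π^2/9, b_6 = -4·π^4/3 - 91/81 + 20·π^2/27.
Then c_6 = (a_6 − i·b_6)/2 = -1/54 + 4·π^2/9 - 10·i·π^2/27 + 91·i/162 + 2·i·π^4/3.

Final answer: -1/54 + 4·π^2/9 - 10·i·π^2/27 + 91·i/162 + 2·i·π^4/3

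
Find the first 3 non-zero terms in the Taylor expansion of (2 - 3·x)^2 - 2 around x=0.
9·x^2 - 12·x + 2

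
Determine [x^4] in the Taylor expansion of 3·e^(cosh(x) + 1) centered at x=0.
Expand to order 4: 3·e^(cosh(x) + 1) = x^4·e^(2)/2 + 3·x^2·e^(2)/2 + 3·e^(2) + O(x^5).
The coefficient of x^4 is e^(2)/2.

Final answer: e^(2)/2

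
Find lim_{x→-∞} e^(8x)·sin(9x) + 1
Evaluate the dominant behaviour as x → -∞; each term tends to a finite value or vanishes.
Limit = 1.

Final answer: 1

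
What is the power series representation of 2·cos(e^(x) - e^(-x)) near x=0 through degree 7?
8·x^6/15 - 4·x^2 + 2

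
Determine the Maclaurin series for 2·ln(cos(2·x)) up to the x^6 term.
-128·x^6/45 - 8·x^4/3 - 4·x^2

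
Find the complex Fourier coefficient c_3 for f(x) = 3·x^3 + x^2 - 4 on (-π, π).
Compute the real Fourier coefficients first: a_3 = -4/9, b_3 = -4/3 + 2·π^2.
Then c_3 = (a_3 − i·b_3)/2 = -2/9 - i·π^2 + 2·i/3.

Final answer: -2/9 - i·π^2 + 2·i/3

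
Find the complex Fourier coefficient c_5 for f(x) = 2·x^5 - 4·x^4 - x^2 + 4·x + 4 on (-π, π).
Compute the real Fourier coefficients first: a_5 = -92/625 + 32·π^2/25, b_5 = -16·π^2/25 + 1096/625 + 4·π^4/5.
Then c_5 = (a_5 − i·b_5)/2 = -46/625 + 16·π^2/25 - 2·i·π^4/5 - 548·i/625 + 8·i·π^2/25.

Final answer: -46/625 + 16·π^2/25 - 2·i·π^4/5 - 548·i/625 + 8·i·π^2/25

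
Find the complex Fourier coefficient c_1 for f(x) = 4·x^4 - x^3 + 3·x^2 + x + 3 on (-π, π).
Compute the real Fourier coefficients first: a_1 = 180 - 32·π^2, b_1 = 14 - 2·π^2.
Then c_1 = (a_1 − i·b_1)/2 = -16·π^2 + 90 - 7·i + i·π^2.

Final answer: -16·π^2 + 90 - 7·i + i·π^2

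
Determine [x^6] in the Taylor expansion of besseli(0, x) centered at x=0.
Expand to order 6: besseli(0, x) = x^6/2304 + x^4/64 + x^2/4 + 1 + O(x^7).
The coefficient of x^6 is 1/2304.

Final answer: 1/2304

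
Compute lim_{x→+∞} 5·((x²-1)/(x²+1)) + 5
Evaluate the dominant behaviour as x → +∞; each term tends to a finite value or vanishes.
Limit = 10.

Final answer: 10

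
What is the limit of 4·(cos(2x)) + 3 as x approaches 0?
Direct substitution at x = 0 gives 7.

Final answer: 7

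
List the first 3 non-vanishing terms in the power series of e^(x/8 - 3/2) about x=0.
x^2·e^(-3/2)/128 + x·e^(-3/2)/8 + e^(-3/2)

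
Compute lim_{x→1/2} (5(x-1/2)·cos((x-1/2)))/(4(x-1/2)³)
Both numerator and denominator → 0 as x → 1/2; this is a 0/0 indeterminate form.
Expand each to leading order near x = 1/2: numerator ~ 5·(x - 1/2), denominator ~ 4·(x - 1/2)^3.
The limit of the ratio is ∞.

Final answer: ∞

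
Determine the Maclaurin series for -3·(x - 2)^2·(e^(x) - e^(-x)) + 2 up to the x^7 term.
-23·x^7/420 + x^6/5 - 6·x^5/5 + 4·x^4 - 10·x^3 + 24·x^2 - 24·x + 2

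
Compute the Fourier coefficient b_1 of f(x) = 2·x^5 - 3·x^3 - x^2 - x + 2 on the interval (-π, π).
b_1 = (1/π) ∫_{-π}^{π} f(x)·sin(1x) dx.
Evaluate the integral (use parity and integration by parts as needed): b_1 = -86·π^2 + 4·π^4 + 514.

Final answer: -86·π^2 + 4·π^4 + 514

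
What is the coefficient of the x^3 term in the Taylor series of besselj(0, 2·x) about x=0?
Expand to order 3: besselj(0, 2·x) = 1 - x^2 + O(x^4).
The coefficient of x^3 is 0.

Final answer: 0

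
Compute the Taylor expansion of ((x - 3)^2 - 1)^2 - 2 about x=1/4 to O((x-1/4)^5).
10513/256 - 1155·(x - 1/4)/16 + 347·(x - 1/4)^2/8 - 11·(x - 1/4)^3 + (x - 1/4)^4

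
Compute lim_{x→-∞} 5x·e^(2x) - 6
The product is a 0·∞ indeterminate form at x → -∞.
Rewrite the product as 5x / e^(-2x) (an ∞/∞ form) and apply L'Hôpital, or use the standard hierarchy e^(2|x|) ≫ |x| as x → -∞.
The indeterminate product → 0, so the limit = -6.

Final answer: -6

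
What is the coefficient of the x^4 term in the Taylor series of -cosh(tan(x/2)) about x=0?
Expand to order 4: -cosh(tan(x/2)) = -3·x^4/128 - x^2/8 - 1 + O(x^5).
The coefficient of x^4 is -3/128.

Final answer: -3/128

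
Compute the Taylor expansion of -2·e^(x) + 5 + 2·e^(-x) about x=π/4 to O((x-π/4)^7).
(-2·e^(π/2) + 2 + 5·e^(π/4))·e^(-π/4) + (-2·e^(π/2) - 2)·e^(-π/4)·(x - π/4) + (1 - e^(π/2))·e^(-π/4)·(x - π/4)^2 + (-e^(π/2) - 1)·e^(-π/4)·(x - π/4)^3/3 + (1 - e^(π/2))·e^(-π/4)·(x - π/4)^4/12 + (-e^(π/2) - 1)·e^(-π/4)·(x - π/4)^5/60 + (1 - e^(π/2))·e^(-π/4)·(x - π/4)^6/360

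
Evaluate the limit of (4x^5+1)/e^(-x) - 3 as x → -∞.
The quotient is an ∞/∞ indeterminate form as x → -∞.
Compare growth rates of the dominant terms (exponentials ≫ polynomials ≫ logarithms), or apply L'Hôpital's rule; the quotient → 0.
Adding the constant: 0 - 3 = -3. Limit = -3.

Final answer: -3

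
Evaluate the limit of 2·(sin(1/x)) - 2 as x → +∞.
Evaluate the dominant behaviour as x → +∞; each term tends to a finite value or vanishes.
Limit = -2.

Final answer: -2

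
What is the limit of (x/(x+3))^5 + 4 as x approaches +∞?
As x → +∞: x/(x+3) = 1/(1 + 3/x) → 1, and the 5th power of a limit-1 base also → 1; with the additive constant, 1 + 4 = 5.
Limit = 5.

Final answer: 5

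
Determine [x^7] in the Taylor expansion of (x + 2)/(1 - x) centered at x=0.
Expand to order 7: (x + 2)/(1 - x) = 3·x^7 + 3·x^6 + 3·x^5 + 3·x^4 + 3·x^3 + 3·x^2 + 3·x + 2 + O(x^8).
The coefficient of x^7 is 3.

Final answer: 3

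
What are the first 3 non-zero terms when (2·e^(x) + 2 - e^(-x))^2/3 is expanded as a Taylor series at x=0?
4·x^2 + 6·x + 3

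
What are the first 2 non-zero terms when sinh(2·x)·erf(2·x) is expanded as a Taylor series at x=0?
-16·x^4/(3·√(π)) + 8·x^2/√(π)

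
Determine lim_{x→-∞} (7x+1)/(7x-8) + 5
Evaluate the dominant behaviour as x → -∞; each term tends to a finite value or vanishes.
Limit = 6.

Final answer: 6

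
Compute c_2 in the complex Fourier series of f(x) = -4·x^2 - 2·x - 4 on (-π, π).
Compute the real Fourier coefficients first: a_2 = -4, b_2 = 2.
Then c_2 = (a_2 − i·b_2)/2 = -2 - i.

Final answer: -2 - i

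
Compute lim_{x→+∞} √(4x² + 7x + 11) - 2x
As x → +∞: multiply by the conjugate to get (7x+11)/(√(4x²+7x+11)+2x); the denominator ~ 4x, so the limit is 7/4.
Limit = 7/4.

Final answer: 7/4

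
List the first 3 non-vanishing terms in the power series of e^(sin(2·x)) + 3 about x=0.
2·x^2 + 2·x + 4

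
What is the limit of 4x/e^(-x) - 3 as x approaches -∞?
The quotient is an ∞/∞ indeterminate form as x → -∞.
Compare growth rates of the dominant terms (exponentials ≫ polynomials ≫ logarithms), or apply L'Hôpital's rule; the quotient → 0.
Adding the constant: 0 - 3 = -3. Limit = -3.

Final answer: -3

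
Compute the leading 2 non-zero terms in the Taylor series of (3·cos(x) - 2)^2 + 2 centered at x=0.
3 - 3·x^2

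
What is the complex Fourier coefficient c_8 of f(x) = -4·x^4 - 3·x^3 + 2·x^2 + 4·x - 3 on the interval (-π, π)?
Compute the real Fourier coefficients first: a_8 = 11/64 - π^2/2, b_8 = -137/128 + 3·π^2/4.
Then c_8 = (a_8 − i·b_8)/2 = -π^2/4 + 11/128 - 3·i·π^2/8 + 137·i/256.

Final answer: -π^2/4 + 11/128 - 3·i·π^2/8 + 137·i/256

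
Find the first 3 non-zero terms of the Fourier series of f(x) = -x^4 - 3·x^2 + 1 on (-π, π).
(-36 + 8·π^2)·cos(x) - 2·π^2·cos(2·x) - π^4/5 - π^2 + 1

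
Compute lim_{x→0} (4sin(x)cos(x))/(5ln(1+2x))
Both numerator and denominator → 0 as x → 0; this is a 0/0 indeterminate form.
Expand each to leading order near x = 0: numerator ~ 4·x, denominator ~ 10·x.
The limit of the ratio is 2/5.

Final answer: 2/5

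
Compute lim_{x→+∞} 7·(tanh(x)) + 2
Evaluate the dominant behaviour as x → +∞; each term tends to a finite value or vanishes.
Limit = 9.

Final answer: 9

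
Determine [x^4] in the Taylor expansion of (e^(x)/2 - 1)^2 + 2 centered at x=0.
Expand to order 4: (e^(x)/2 - 1)^2 + 2 = x^4/8 + x^3/6 - x/2 + 9/4 + O(x^5).
The coefficient of x^4 is 1/8.

Final answer: 1/8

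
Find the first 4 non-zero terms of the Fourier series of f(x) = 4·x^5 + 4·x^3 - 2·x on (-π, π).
(-152·π^2 + 8·π^4 + 908)·sin(x) + (-4·π^4 - 22 + 16·π^2)·sin(2·x) + (-88·π^2/27 + 68/81 + 8·π^4/3)·sin(3·x) + (-2·π^4 + 13/16 + π^2/2)·sin(4·x)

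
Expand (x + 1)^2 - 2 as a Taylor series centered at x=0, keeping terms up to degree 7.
x^2 + 2·x - 1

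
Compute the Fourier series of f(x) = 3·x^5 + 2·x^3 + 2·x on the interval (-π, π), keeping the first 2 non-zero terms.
(-116·π^2 + 6·π^4 + 700)·sin(x) + (-3·π^4 - 43/2 + 13·π^2)·sin(2·x)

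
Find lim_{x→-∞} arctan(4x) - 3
Evaluate the dominant behaviour as x → -∞; each term tends to a finite value or vanishes.
Limit = -3 - π/2.

Final answer: -3 - π/2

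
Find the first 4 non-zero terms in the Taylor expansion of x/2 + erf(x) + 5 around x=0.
x^5/(5·√(π)) - 2·x^3/(3·√(π)) + x·(1/2 + 2/√(π)) + 5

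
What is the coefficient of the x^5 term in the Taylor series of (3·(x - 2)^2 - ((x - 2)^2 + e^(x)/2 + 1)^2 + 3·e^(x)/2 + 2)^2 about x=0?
Expand to order 5: (3·(x - 2)^2 - ((x - 2)^2 + e^(x)/2 + 1)^2 + 3·e^(x)/2 + 2)^2 = -202103·x^5/480 + 31409·x^4/32 - 35627·x^3/24 + 11523·x^2/8 - 826·x + 3481/16 + O(x^6).
The coefficient of x^5 is -202103/480.

Final answer: -202103/480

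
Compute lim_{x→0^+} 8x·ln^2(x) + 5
The product is a 0·∞ indeterminate form at x → 0⁺.
Rewrite the product as 8·ln^2(x) / x^(-1) and apply L'Hôpital, or use the standard hierarchy x^(-1) ≫ |ln x|^2 as x → 0⁺.
The indeterminate product → 0, so the limit = 5.

Final answer: 5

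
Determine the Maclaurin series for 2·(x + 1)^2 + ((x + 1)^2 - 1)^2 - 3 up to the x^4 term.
x^4 + 4·x^3 + 6·x^2 + 4·x - 1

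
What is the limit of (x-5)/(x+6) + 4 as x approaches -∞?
Evaluate the dominant behaviour as x → -∞; each term tends to a finite value or vanishes.
Limit = 5.

Final answer: 5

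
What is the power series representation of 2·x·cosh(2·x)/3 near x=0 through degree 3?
4·x^3/3 + 2·x/3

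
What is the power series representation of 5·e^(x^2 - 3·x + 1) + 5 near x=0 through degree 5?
-321·e·x^5/8 + 335·e·x^4/8 - 75·e·x^3/2 + 55·e·x^2/2 - 15·e·x + 5 + 5·e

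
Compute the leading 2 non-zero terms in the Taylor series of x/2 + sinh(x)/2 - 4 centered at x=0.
x - 4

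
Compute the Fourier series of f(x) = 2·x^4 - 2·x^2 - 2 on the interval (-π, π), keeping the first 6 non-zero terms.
(104 - 16·π^2)·cos(x) + (-8 + 4·π^2)·cos(2·x) + (56/27 - 16·π^2/9)·cos(3·x) + (-7/8 + π^2)·cos(4·x) + (296/625 - 16·π^2/25)·cos(5·x) - 2·π^2/3 - 2 + 2·π^4/5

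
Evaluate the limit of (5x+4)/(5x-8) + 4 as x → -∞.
Evaluate the dominant behaviour as x → -∞; each term tends to a finite value or vanishes.
Limit = 5.

Final answer: 5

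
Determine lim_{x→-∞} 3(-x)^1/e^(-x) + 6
The quotient is an ∞/∞ indeterminate form as x → -∞.
Compare growth rates of the dominant terms (exponentials ≫ polynomials ≫ logarithms), or apply L'Hôpital's rule; the quotient → 0.
Adding the constant: 0 + 6 = 6. Limit = 6.

Final answer: 6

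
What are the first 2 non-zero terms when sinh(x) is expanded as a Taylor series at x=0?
x^3/6 + x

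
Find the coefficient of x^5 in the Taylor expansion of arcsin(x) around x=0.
Expand to order 5: arcsin(x) = 3·x^5/40 + x^3/6 + x + O(x^6).
The coefficient of x^5 is 3/40.

Final answer: 3/40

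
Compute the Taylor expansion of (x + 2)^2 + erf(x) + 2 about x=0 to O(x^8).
-x^7/(21·√(π)) + x^5/(5·√(π)) - 2·x^3/(3·√(π)) + x^2 + x·(2/√(π) + 4) + 6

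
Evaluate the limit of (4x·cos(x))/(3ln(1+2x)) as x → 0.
Both numerator and denominator → 0 as x → 0; this is a 0/0 indeterminate form.
Expand each to leading order near x = 0: numerator ~ 4·x, denominator ~ 6·x.
The limit of the ratio is 2/3.

Final answer: 2/3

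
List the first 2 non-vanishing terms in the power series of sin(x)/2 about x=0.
-x^3/12 + x/2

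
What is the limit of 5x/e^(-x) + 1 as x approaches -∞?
The quotient is an ∞/∞ indeterminate form as x → -∞.
Compare growth rates of the dominant terms (exponentials ≫ polynomials ≫ logarithms), or apply L'Hôpital's rule; the quotient → 0.
Adding the constant: 0 + 1 = 1. Limit = 1.

Final answer: 1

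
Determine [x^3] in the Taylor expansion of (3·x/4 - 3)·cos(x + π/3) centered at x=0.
Expand to order 3: (3·x/4 - 3)·cos(x + π/3) = x^3·(-√(3)/4 - 3/16) + x^2·(3/4 - 3·√(3)/8) + x·(3/8 + 3·√(3)/2) - 3/2 + O(x^4).
The coefficient of x^3 is -√(3)/4 - 3/16.

Final answer: -√(3)/4 - 3/16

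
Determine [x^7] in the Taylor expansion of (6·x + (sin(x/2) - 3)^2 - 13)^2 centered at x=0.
Expand to order 7: (6·x + (sin(x/2) - 3)^2 - 13)^2 = -17·x^7/8960 - 7·x^6/720 - x^5/20 + 47·x^4/48 + x^3/2 + 7·x^2 - 24·x + 16 + O(x^8).
The coefficient of x^7 is -17/8960.

Final answer: -17/8960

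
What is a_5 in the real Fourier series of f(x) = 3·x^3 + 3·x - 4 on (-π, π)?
a_5 = (1/π) ∫_{-π}^{π} f(x)·cos(5x) dx.
Evaluate the integral (use parity and integration by parts as needed): a_5 = 0.

Final answer: 0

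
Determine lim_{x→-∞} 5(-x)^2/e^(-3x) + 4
The quotient is an ∞/∞ indeterminate form as x → -∞.
Compare growth rates of the dominant terms (exponentials ≫ polynomials ≫ logarithms), or apply L'Hôpital's rule; the quotient → 0.
Adding the constant: 0 + 4 = 4. Limit = 4.

Final answer: 4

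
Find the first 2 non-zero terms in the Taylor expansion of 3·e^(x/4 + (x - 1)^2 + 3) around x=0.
-21·x·e^(4)/4 + 3·e^(4)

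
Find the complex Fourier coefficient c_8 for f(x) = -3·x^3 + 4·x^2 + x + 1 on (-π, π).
Compute the real Fourier coefficients first: a_8 = 1/4, b_8 = -41/128 + 3·π^2/4.
Then c_8 = (a_8 − i·b_8)/2 = 1/8 - 3·i·π^2/8 + 41·i/256.

Final answer: 1/8 - 3·i·π^2/8 + 41·i/256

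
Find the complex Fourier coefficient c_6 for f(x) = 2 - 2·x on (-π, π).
Compute the real Fourier coefficients first: a_6 = 0, b_6 = 2/3.
Then c_6 = (a_6 − i·b_6)/2 = -i/3.

Final answer: -i/3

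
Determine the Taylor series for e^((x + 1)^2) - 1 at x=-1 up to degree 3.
(x + 1)^2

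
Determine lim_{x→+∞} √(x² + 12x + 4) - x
This is an ∞ − ∞ indeterminate form.
Multiply and divide by the conjugate √(x²+12x + 4) + x; the x² terms cancel, leaving (12x + 4)/(√(x²+12x + 4)+x) → 12/2 = 6.
Limit = 6.

Final answer: 6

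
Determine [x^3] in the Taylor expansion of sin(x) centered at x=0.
Expand to order 3: sin(x) = -x^3/6 + x + O(x^4).
The coefficient of x^3 is -1/6.

Final answer: -1/6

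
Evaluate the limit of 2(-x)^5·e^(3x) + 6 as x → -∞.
The product is a 0·∞ indeterminate form at x → -∞.
Rewrite the product as 2(-x)^5 / e^(-3x) (an ∞/∞ form) and apply L'Hôpital, or use the standard hierarchy e^(3|x|) ≫ |(-x)^5| as x → -∞.
The indeterminate product → 0, so the limit = 6.

Final answer: 6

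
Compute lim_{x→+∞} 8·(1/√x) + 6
Evaluate the dominant behaviour as x → +∞; each term tends to a finite value or vanishes.
Limit = 6.

Final answer: 6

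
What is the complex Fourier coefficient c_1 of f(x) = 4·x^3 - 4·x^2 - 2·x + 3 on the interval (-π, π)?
Compute the real Fourier coefficients first: a_1 = 16, b_1 = -52 + 8·π^2.
Then c_1 = (a_1 − i·b_1)/2 = 8 - 4·i·π^2 + 26·i.

Final answer: 8 - 4·i·π^2 + 26·i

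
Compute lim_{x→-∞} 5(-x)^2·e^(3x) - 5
The product is a 0·∞ indeterminate form at x → -∞.
Rewrite the product as 5(-x)^2 / e^(-3x) (an ∞/∞ form) and apply L'Hôpital, or use the standard hierarchy e^(3|x|) ≫ |(-x)^2| as x → -∞.
The indeterminate product → 0, so the limit = -5.

Final answer: -5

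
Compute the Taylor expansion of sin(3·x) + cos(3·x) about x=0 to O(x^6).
81·x^5/40 + 27·x^4/8 - 9·x^3/2 - 9·x^2/2 + 3·x + 1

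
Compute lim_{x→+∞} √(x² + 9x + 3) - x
This is an ∞ − ∞ indeterminate form.
Multiply and divide by the conjugate √(x²+9x + 3) + x; the x² terms cancel, leaving (9x + 3)/(√(x²+9x + 3)+x) → 9/2.
Limit = 9/2.

Final answer: 9/2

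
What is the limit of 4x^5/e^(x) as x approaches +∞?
This is an ∞/∞ indeterminate form as x → +∞.
The exponential denominator e^(x) dominates the polynomial numerator (e^x ≫ x^5 as x → ∞), so the quotient → 0.
Limit = 0.

Final answer: 0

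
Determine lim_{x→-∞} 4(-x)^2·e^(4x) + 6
The product is a 0·∞ indeterminate form at x → -∞.
Rewrite the product as 4(-x)^2 / e^(-4x) (an ∞/∞ form) and apply L'Hôpital, or use the standard hierarchy e^(4|x|) ≫ |(-x)^2| as x → -∞.
The indeterminate product → 0, so the limit = 6.

Final answer: 6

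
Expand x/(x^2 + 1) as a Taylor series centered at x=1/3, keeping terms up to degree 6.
3/10 + 18·(x - 1/3)/25 - 351·(x - 1/3)^2/500 - 567·(x - 1/3)^3/2500 + 19197·(x - 1/3)^4/25000 - 8019·(x - 1/3)^5/31250 - 671409·(x - 1/3)^6/1250000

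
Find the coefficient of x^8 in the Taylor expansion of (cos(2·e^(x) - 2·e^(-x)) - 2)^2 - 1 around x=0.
Expand to order 8: (cos(2·e^(x) - 2·e^(-x)) - 2)^2 - 1 = 2288·x^8/45 - 1952·x^6/15 + 48·x^4 + 16·x^2 + O(x^9).
The coefficient of x^8 is 2288/45.

Final answer: 2288/45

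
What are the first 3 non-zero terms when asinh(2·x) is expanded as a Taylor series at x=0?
12·x^5/5 - 4·x^3/3 + 2·x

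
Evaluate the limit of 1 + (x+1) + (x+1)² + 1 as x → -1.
Direct substitution at x = -1 gives 2.

Final answer: 2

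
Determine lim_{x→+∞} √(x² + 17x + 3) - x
This is an ∞ − ∞ indeterminate form.
Multiply and divide by the conjugate √(x²+17x + 3) + x; the x² terms cancel, leaving (17x + 3)/(√(x²+17x + 3)+x) → 17/2.
Limit = 17/2.

Final answer: 17/2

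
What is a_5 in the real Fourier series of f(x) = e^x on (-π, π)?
a_5 = (1/π) ∫_{-π}^{π} f(x)·cos(5x) dx.
Evaluate the integral (use parity and integration by parts as needed): a_5 = (1 - e^(2·π))·e^(-π)/(26·π).

Final answer: (1 - e^(2·π))·e^(-π)/(26·π)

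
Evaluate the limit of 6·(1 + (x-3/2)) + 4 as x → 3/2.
Direct substitution at x = 3/2 gives 10.

Final answer: 10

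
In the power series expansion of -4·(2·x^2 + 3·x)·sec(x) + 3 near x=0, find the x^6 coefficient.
Expand to order 6: -4·(2·x^2 + 3·x)·sec(x) + 3 = -5·x^6/3 - 5·x^5/2 - 4·x^4 - 6·x^3 - 8·x^2 - 12·x + 3 + O(x^7).
The coefficient of x^6 is -5/3.

Final answer: -5/3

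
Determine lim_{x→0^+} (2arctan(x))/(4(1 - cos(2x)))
Both numerator and denominator → 0 as x → 0^+; this is a 0/0 indeterminate form.
Expand each to leading order near x = 0: numerator ~ 2·x, denominator ~ 8·x^2.
The limit of the ratio is ∞.

Final answer: ∞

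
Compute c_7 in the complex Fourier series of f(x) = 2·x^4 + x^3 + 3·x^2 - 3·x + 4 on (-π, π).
Compute the real Fourier coefficients first: a_7 = -16·π^2/49 - 492/2401, b_7 = -306/343 + 2·π^2/7.
Then c_7 = (a_7 − i·b_7)/2 = -8·π^2/49 - 246/2401 - i·π^2/7 + 153·i/343.

Final answer: -8·π^2/49 - 246/2401 - i·π^2/7 + 153·i/343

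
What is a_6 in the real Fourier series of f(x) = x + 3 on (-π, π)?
a_6 = (1/π) ∫_{-π}^{π} f(x)·cos(6x) dx.
Evaluate the integral (use parity and integration by parts as needed): a_6 = 0.

Final answer: 0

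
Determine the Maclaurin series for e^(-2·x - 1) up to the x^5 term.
-4·x^5·e^(-1)/15 + 2·x^4·e^(-1)/3 - 4·x^3·e^(-1)/3 + 2·x^2·e^(-1) - 2·x·e^(-1) + e^(-1)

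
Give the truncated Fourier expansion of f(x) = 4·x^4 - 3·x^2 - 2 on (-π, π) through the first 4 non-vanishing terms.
(204 - 32·π^2)·cos(x) + (-15 + 8·π^2)·cos(2·x) + (100/27 - 32·π^2/9)·cos(3·x) - π^2 - 2 + 4·π^4/5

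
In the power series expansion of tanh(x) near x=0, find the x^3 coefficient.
Expand to order 3: tanh(x) = -x^3/3 + x + O(x^4).
The coefficient of x^3 is -1/3.

Final answer: -1/3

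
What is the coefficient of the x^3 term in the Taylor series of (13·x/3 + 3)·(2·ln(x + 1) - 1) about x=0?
Expand to order 3: (13·x/3 + 3)·(2·ln(x + 1) - 1) = -7·x^3/3 + 17·x^2/3 + 5·x/3 - 3 + O(x^4).
The coefficient of x^3 is -7/3.

Final answer: -7/3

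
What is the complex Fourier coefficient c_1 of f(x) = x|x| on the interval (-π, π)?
Compute the real Fourier coefficients first: a_1 = 0, b_1 = (-8 + 2·π^2)/π.
Then c_1 = (a_1 − i·b_1)/2 = -i·π + 4·i/π.

Final answer: -i·π + 4·i/π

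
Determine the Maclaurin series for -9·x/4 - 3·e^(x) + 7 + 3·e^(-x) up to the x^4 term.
-x^3 - 33·x/4 + 7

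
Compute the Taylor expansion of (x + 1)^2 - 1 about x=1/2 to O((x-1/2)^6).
5/4 + 3·(x - 1/2) + (x - 1/2)^2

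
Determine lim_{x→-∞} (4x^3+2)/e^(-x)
This is an ∞/∞ indeterminate form as x → -∞.
Compare growth rates of the dominant terms (exponentials ≫ polynomials ≫ logarithms), or apply L'Hôpital's rule; the quotient → 0.
Limit = 0.

Final answer: 0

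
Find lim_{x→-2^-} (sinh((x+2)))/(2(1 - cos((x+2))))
Both numerator and denominator → 0 as x → -2^-; this is a 0/0 indeterminate form.
Expand each to leading order near x = -2: numerator ~ (x + 2), denominator ~ (x + 2)^2.
The limit of the ratio is -∞.

Final answer: -∞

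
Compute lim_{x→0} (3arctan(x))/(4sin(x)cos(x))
Both numerator and denominator → 0 as x → 0; this is a 0/0 indeterminate form.
Expand each to leading order near x = 0: numerator ~ 3·x, denominator ~ 4·x.
The limit of the ratio is 3/4.

Final answer: 3/4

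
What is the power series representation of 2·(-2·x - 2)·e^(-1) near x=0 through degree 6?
-4·x·e^(-1) - 4·e^(-1)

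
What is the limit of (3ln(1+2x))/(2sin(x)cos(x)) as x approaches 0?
Both numerator and denominator → 0 as x → 0; this is a 0/0 indeterminate form.
Expand each to leading order near x = 0: numerator ~ 6·x, denominator ~ 2·x.
The limit of the ratio is 3.

Final answer: 3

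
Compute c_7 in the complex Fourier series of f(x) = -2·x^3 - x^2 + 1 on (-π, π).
Compute the real Fourier coefficients first: a_7 = 4/49, b_7 = 24/343 - 4·π^2/7.
Then c_7 = (a_7 − i·b_7)/2 = 2/49 - 12·i/343 + 2·i·π^2/7.

Final answer: 2/49 - 12·i/343 + 2·i·π^2/7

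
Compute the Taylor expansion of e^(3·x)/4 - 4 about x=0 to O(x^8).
243·x^7/2240 + 81·x^6/320 + 81·x^5/160 + 27·x^4/32 + 9·x^3/8 + 9·x^2/8 + 3·x/4 - 15/4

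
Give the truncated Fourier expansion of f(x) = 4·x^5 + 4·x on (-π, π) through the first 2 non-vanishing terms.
(-160·π^2 + 8·π^4 + 968)·sin(x) + (-4·π^4 - 34 + 20·π^2)·sin(2·x)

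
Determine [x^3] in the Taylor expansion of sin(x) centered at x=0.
Expand to order 3: sin(x) = -x^3/6 + x + O(x^4).
The coefficient of x^3 is -1/6.

Final answer: -1/6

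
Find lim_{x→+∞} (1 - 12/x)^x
As x → +∞: this is the defining limit (1 - 12/x)^x → e^(-12).
Limit = e^(-12).

Final answer: e^(-12)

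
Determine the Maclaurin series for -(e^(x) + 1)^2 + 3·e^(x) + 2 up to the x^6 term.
-7·x^6/80 - 31·x^5/120 - 5·x^4/8 - 7·x^3/6 - 3·x^2/2 - x + 1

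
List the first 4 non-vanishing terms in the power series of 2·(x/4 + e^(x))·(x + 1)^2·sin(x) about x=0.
15·x^4/4 + 23·x^3/3 + 13·x^2/2 + 2·x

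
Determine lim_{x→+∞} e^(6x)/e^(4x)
This is an ∞/∞ indeterminate form as x → +∞.
Rewrite e^(6x)/e^(4x) = e^((6−4)x) = e^(2x); the exponent coefficient is 2 > 0 so e^(2x) → ∞.
Limit = ∞.

Final answer: ∞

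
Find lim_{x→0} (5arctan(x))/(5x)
Both numerator and denominator → 0 as x → 0; this is a 0/0 indeterminate form.
Expand each to leading order near x = 0: numerator ~ 5·x, denominator ~ 5·x.
The limit of the ratio is 1.

Final answer: 1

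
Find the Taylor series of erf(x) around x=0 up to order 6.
x^5/(5·√(π)) - 2·x^3/(3·√(π)) + 2·x/√(π)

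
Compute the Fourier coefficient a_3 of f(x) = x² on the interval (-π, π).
a_3 = (1/π) ∫_{-π}^{π} f(x)·cos(3x) dx.
Evaluate the integral (use parity and integration by parts as needed): a_3 = -4/9.

Final answer: -4/9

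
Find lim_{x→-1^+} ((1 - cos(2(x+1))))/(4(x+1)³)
Both numerator and denominator → 0 as x → -1^+; this is a 0/0 indeterminate form.
Expand each to leading order near x = -1: numerator ~ 2·(x + 1)^2, denominator ~ 4·(x + 1)^3.
The limit of the ratio is ∞.

Final answer: ∞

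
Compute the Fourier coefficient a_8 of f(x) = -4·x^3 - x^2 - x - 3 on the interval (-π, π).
a_8 = (1/π) ∫_{-π}^{π} f(x)·cos(8x) dx.
Evaluate the integral (use parity and integration by parts as needed): a_8 = -1/16.

Final answer: -1/16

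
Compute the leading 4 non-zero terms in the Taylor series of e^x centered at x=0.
x^3/6 + x^2/2 + x + 1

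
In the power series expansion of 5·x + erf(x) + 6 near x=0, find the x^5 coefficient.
Expand to order 5: 5·x + erf(x) + 6 = x^5/(5·√(π)) - 2·x^3/(3·√(π)) + x·(2/√(π) + 5) + 6 + O(x^6).
The coefficient of x^5 is 1/(5·√(π)).

Final answer: 1/(5·√(π))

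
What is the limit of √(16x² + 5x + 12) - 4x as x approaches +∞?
As x → +∞: multiply by the conjugate to get (5x+12)/(√(16x²+5x+12)+4x); the denominator ~ 8x, so the limit is 5/8.
Limit = 5/8.

Final answer: 5/8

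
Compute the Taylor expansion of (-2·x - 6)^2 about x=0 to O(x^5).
4·x^2 + 24·x + 36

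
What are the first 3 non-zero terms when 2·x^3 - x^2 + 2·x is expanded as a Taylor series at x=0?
2·x^3 - x^2 + 2·x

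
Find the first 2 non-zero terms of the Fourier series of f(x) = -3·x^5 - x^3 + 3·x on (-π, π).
(-702 - 6·π^4 + 118·π^2)·sin(x) + (-14·π^2 + 18 + 3·π^4)·sin(2·x)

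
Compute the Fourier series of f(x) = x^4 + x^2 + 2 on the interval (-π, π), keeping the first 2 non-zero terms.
(44 - 8·π^2)·cos(x) + 2 + π^2/3 + π^4/5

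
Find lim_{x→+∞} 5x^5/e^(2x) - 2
The quotient is an ∞/∞ indeterminate form as x → +∞.
The exponential denominator e^(2x) dominates the polynomial numerator (e^x ≫ x^5 as x → ∞), so the quotient → 0.
Adding the constant: 0 - 2 = -2. Limit = -2.

Final answer: -2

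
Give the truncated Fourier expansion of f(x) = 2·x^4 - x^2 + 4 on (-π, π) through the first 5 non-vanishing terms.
(100 - 16·π^2)·cos(x) + (-7 + 4·π^2)·cos(2·x) + (44/27 - 16·π^2/9)·cos(3·x) + (-5/8 + π^2)·cos(4·x) - π^2/3 + 4 + 2·π^4/5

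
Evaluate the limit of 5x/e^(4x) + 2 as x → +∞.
The quotient is an ∞/∞ indeterminate form as x → +∞.
The exponential denominator e^(4x) dominates the polynomial numerator (e^x ≫ x as x → ∞), so the quotient → 0.
Adding the constant: 0 + 2 = 2. Limit = 2.

Final answer: 2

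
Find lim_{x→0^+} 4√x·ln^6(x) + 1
The product is a 0·∞ indeterminate form at x → 0⁺.
Rewrite the product as 4·ln^6(x) / x^(-1/2) and apply L'Hôpital, or use the standard hierarchy x^(-1/2) ≫ |ln x|^6 as x → 0⁺.
The indeterminate product → 0, so the limit = 1.

Final answer: 1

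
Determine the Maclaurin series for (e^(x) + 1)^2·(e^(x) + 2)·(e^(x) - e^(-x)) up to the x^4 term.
80·x^4/3 + 34·x^3 + 32·x^2 + 24·x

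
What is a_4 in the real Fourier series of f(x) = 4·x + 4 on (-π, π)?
a_4 = (1/π) ∫_{-π}^{π} f(x)·cos(4x) dx.
Evaluate the integral (use parity and integration by parts as needed): a_4 = 0.

Final answer: 0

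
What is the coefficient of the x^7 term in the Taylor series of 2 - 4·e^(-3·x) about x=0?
Expand to order 7: 2 - 4·e^(-3·x) = 243·x^7/140 - 81·x^6/20 + 81·x^5/10 - 27·x^4/2 + 18·x^3 - 18·x^2 + 12·x - 2 + O(x^8).
The coefficient of x^7 is 243/140.

Final answer: 243/140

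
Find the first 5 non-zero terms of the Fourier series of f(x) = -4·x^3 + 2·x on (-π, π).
(52 - 8·π^2)·sin(x) + (-8 + 4·π^2)·sin(2·x) + (28/9 - 8·π^2/3)·sin(3·x) + (-7/4 + 2·π^2)·sin(4·x) + (148/125 - 8·π^2/5)·sin(5·x)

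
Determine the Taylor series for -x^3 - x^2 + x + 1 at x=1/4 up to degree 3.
75/64 + 5·(x - 1/4)/16 - 7·(x - 1/4)^2/4 - (x - 1/4)^3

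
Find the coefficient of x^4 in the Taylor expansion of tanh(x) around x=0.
Expand to order 4: tanh(x) = -x^3/3 + x + O(x^5).
The coefficient of x^4 is 0.

Final answer: 0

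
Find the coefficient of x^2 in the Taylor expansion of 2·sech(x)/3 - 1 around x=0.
Expand to order 2: 2·sech(x)/3 - 1 = -x^2/3 - 1/3 + O(x^3).
The coefficient of x^2 is -1/3.

Final answer: -1/3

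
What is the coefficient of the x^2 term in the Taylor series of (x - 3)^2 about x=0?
Expand to order 2: (x - 3)^2 = x^2 - 6·x + 9 + O(x^3).
The coefficient of x^2 is 1.

Final answer: 1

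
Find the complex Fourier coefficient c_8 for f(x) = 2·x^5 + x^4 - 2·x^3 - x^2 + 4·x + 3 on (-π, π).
Compute the real Fourier coefficients first: a_8 = -19/256 + π^2/8, b_8 = -π^4/2 - 1087/1024 + 21·π^2/32.
Then c_8 = (a_8 − i·b_8)/2 = -19/512 + π^2/16 - 21·i·π^2/64 + 1087·i/2048 + i·π^4/4.

Final answer: -19/512 + π^2/16 - 21·i·π^2/64 + 1087·i/2048 + i·π^4/4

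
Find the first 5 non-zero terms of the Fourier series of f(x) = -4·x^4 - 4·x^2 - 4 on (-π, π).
(-176 + 32·π^2)·cos(x) + (8 - 8·π^2)·cos(2·x) + (-16/27 + 32·π^2/9)·cos(3·x) + (-2·π^2 - 1/4)·cos(4·x) - 4·π^4/5 - 4·π^2/3 - 4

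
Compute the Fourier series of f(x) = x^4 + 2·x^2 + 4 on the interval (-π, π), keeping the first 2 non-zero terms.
(40 - 8·π^2)·cos(x) + 4 + 2·π^2/3 + π^4/5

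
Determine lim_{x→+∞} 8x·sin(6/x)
As x → +∞: let u = 6/x → 0⁺; then 8·x·sin(6/x) = 8·6·sin(u)/u → 8·6·1 = 48.
Limit = 48.

Final answer: 48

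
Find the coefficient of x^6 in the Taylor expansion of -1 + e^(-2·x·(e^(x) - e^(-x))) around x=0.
Expand to order 6: -1 + e^(-2·x·(e^(x) - e^(-x))) = -241·x^6/30 + 22·x^4/3 - 4·x^2 + O(x^7).
The coefficient of x^6 is -241/30.

Final answer: -241/30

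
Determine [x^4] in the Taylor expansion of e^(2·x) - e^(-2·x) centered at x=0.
Expand to order 4: e^(2·x) - e^(-2·x) = 8·x^3/3 + 4·x + O(x^5).
The coefficient of x^4 is 0.

Final answer: 0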